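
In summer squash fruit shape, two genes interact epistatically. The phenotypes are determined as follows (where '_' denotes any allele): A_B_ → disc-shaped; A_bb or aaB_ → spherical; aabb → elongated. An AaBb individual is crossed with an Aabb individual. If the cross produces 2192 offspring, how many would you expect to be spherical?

Cross: AaBb × Aabb — consider each gene separately:
A gene: Aa × Aa → 1 AA, 2 Aa, 1 aa → 3 A_ : 1 aa (out of 4)
B gene: Bb × bb → 2 Bb, 2 bb → 2 B_ : 2 bb (out of 4)
Genotype classes (out of 4 × 4 = 16): A_B_ = 3×2 = 6; A_bb = 3×2 = 6; aaB_ = 1×2 = 2; aabb = 1×2 = 2
Apply the phenotype rules: A_B_ (6) → disc-shaped; A_bb (6) + aaB_ (2) → spherical; aabb (2) → elongated
Phenotype counts (out of 16): 6 disc-shaped, 8 spherical, 2 elongated
spherical: 8 out of 16 → fraction 1/2
Expected count = 1/2 × 2192 = 1096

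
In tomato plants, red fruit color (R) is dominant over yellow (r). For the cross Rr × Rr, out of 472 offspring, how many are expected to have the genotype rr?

Punnett square for Rr × Rr:
Offspring genotypes: 1 RR, 2 Rr, 1 rr
Total offspring: 4
Count with target: 1
Probability: 1/4
Expected count = 1/4 × 472 = 118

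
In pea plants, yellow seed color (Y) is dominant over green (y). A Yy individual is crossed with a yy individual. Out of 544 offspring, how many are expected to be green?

Punnett square for Yy × yy:
Offspring genotypes: 2 Yy, 2 yy
yellow: 2, green: 2
green: 2 out of 4 → fraction 1/2
Expected count = 1/2 × 544 = 272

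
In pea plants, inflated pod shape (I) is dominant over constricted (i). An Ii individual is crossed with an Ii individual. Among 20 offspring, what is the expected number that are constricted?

Punnett square for Ii × Ii:
Offspring genotypes: 1 II, 2 Ii, 1 ii
inflated: 3, constricted: 1
constricted: 1 out of 4 → fraction 1/4
Expected count = 1/4 × 20 = 5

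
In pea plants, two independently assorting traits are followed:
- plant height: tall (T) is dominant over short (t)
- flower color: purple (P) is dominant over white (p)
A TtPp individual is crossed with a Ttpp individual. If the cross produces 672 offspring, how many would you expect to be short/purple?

Dihybrid cross TtPp × Ttpp — consider each gene separately:
plant height: Tt × Tt → 1 TT, 2 Tt, 1 tt → 3 T_ : 1 tt (out of 4)
flower color: Pp × pp → 2 Pp, 2 pp → 2 P_ : 2 pp (out of 4)
Combine (counts out of 4 × 4 = 16): tall/purple (T_P_) = 3×2 = 6; tall/white (T_pp) = 3×2 = 6; short/purple (ttP_) = 1×2 = 2; short/white (ttpp) = 1×2 = 2
Phenotype counts (out of 16): 6 tall/purple, 6 tall/white, 2 short/purple, 2 short/white
short/purple: 2 out of 16 → fraction 1/8
Expected count = 1/8 × 672 = 84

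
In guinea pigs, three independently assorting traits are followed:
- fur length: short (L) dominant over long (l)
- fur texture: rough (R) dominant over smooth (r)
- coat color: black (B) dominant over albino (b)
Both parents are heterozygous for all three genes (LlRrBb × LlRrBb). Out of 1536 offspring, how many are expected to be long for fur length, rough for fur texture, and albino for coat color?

Trihybrid cross: LlRrBb × LlRrBb
Each trait segregates independently with a 3:1 phenotypic ratio, so each gene contributes 3/4 (dominant) or 1/4 (recessive).
Target: long (fur length), rough (fur texture), albino (coat color)
Probability = product of independent per-trait probabilities
= 1/4 × 3/4 × 1/4 = 3/64
Expected count = 3/64 × 1536 = 72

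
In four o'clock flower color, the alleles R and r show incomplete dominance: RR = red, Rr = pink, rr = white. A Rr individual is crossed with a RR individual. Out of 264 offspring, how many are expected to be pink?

Punnett square for Rr × RR:
Offspring genotypes: 2 RR, 2 Rr
Phenotype counts: 2 red, 2 pink
pink: 2 out of 4 → fraction 1/2
Expected count = 1/2 × 264 = 132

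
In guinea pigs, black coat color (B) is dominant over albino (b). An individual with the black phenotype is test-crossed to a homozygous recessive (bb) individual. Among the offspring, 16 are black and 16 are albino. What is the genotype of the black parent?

Test cross: ? × bb
Offspring: 16 black, 16 albino — approximately 1:1.
A 1:1 ratio in a test cross indicates the unknown parent is heterozygous (Bb).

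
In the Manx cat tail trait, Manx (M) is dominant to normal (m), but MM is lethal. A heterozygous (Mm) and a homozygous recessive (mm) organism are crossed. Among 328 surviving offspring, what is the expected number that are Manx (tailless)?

Cross: Mm × mm
Punnett square offspring (before lethality): 2 Mm, 2 mm
No MM offspring are produced in this cross.
Manx (tailless): 2 out of 4 → fraction 1/2
Expected count = 1/2 × 328 = 164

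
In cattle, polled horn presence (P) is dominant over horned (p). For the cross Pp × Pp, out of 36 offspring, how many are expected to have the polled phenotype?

Punnett square for Pp × Pp:
Offspring genotypes: 1 PP, 2 Pp, 1 pp
Total offspring: 4
Count with target: 3
Probability: 3/4
Expected count = 3/4 × 36 = 27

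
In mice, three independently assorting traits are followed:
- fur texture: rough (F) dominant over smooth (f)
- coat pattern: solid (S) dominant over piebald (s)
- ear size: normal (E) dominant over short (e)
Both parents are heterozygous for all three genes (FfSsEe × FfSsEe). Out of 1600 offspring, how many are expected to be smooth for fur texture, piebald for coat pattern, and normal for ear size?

Trihybrid cross: FfSsEe × FfSsEe
Each trait segregates independently with a 3:1 phenotypic ratio, so each gene contributes 3/4 (dominant) or 1/4 (recessive).
Target: smooth (fur texture), piebald (coat pattern), normal (ear size)
Probability = product of independent per-trait probabilities
= 1/4 × 1/4 × 3/4 = 3/64
Expected count = 3/64 × 1600 = 75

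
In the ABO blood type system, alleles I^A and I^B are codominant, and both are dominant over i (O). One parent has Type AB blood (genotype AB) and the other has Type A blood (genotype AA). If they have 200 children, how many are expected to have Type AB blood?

Cross: AB × AA
Possible offspring genotypes: 2 AA, 2 AB
Blood type counts: 2 Type A, 2 Type AB
Probability of Type AB: 2/4 = 1/2
Expected count = 1/2 × 200 = 100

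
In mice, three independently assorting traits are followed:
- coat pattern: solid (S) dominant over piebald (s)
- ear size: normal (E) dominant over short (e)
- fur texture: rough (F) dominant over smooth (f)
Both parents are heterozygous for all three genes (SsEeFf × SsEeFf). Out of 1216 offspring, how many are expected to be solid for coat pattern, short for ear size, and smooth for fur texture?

Trihybrid cross: SsEeFf × SsEeFf
Each trait segregates independently with a 3:1 phenotypic ratio, so each gene contributes 3/4 (dominant) or 1/4 (recessive).
Target: solid (coat pattern), short (ear size), smooth (fur texture)
Probability = product of independent per-trait probabilities
= 3/4 × 1/4 × 1/4 = 3/64
Expected count = 3/64 × 1216 = 57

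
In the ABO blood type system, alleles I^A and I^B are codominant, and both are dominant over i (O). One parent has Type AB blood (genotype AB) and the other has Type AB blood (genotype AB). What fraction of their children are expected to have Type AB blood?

Cross: AB × AB
Possible offspring genotypes: 1 AA, 2 AB, 1 BB
Blood type counts: 1 Type A, 2 Type AB, 1 Type B
Probability of Type AB: 2/4 = 1/2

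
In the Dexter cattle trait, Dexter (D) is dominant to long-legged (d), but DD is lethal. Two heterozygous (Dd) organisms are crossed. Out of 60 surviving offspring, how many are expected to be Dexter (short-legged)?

Cross: Dd × Dd
Punnett square offspring (before lethality): 1 DD, 2 Dd, 1 dd
The DD genotype is lethal (embryos die); surviving offspring: 2 Dd, 1 dd
Dexter (short-legged): 2 out of 3 → fraction 2/3
Expected count = 2/3 × 60 = 40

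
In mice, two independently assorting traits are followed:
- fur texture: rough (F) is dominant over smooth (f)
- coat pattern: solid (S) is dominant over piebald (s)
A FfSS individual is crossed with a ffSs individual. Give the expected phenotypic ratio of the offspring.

Dihybrid cross FfSS × ffSs — consider each gene separately:
fur texture: Ff × ff → 2 Ff, 2 ff → 2 F_ : 2 ff (out of 4)
coat pattern: SS × Ss → 2 SS, 2 Ss → 4 S_ (out of 4)
Combine (counts out of 4 × 4 = 16): rough/solid (F_S_) = 2×4 = 8; smooth/solid (ffS_) = 2×4 = 8
Phenotype counts (out of 16): 8 rough/solid, 8 smooth/solid
Ratio: 1 rough/solid : 1 smooth/solid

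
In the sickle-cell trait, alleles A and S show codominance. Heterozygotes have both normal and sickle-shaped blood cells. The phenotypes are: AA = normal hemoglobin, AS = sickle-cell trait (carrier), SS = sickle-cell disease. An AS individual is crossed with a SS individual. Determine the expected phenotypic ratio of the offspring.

Punnett square for AS × SS:
Offspring genotypes: 2 AS, 2 SS
Phenotype counts: 2 sickle-cell trait (carrier), 2 sickle-cell disease
Ratio: 1 sickle-cell trait (carrier) : 1 sickle-cell disease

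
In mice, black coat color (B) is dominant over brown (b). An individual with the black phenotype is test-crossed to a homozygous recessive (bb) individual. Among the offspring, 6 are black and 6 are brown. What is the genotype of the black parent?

Test cross: ? × bb
Offspring: 6 black, 6 brown — approximately 1:1.
A 1:1 ratio in a test cross indicates the unknown parent is heterozygous (Bb).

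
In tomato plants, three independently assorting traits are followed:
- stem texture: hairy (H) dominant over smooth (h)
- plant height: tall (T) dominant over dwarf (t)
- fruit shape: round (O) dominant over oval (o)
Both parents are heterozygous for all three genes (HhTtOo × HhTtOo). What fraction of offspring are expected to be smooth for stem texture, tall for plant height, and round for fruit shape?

Trihybrid cross: HhTtOo × HhTtOo
Each trait segregates independently with a 3:1 phenotypic ratio, so each gene contributes 3/4 (dominant) or 1/4 (recessive).
Target: smooth (stem texture), tall (plant height), round (fruit shape)
Probability = product of independent per-trait probabilities
= 1/4 × 3/4 × 3/4 = 9/64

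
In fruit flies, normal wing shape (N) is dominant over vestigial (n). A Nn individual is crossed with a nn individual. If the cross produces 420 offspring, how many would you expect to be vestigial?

Punnett square for Nn × nn:
Offspring genotypes: 2 Nn, 2 nn
normal: 2, vestigial: 2
vestigial: 2 out of 4 → fraction 1/2
Expected count = 1/2 × 420 = 210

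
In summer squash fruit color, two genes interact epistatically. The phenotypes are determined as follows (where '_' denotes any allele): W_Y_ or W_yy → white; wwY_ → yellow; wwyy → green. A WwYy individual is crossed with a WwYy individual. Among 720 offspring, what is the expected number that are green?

Cross: WwYy × WwYy — consider each gene separately:
W gene: Ww × Ww → 1 WW, 2 Ww, 1 ww → 3 W_ : 1 ww (out of 4)
Y gene: Yy × Yy → 1 YY, 2 Yy, 1 yy → 3 Y_ : 1 yy (out of 4)
Genotype classes (out of 4 × 4 = 16): W_Y_ = 3×3 = 9; W_yy = 3×1 = 3; wwY_ = 1×3 = 3; wwyy = 1×1 = 1
Apply the phenotype rules: W_Y_ (9) + W_yy (3) → white; wwY_ (3) → yellow; wwyy (1) → green
Phenotype counts (out of 16): 12 white, 3 yellow, 1 green
green: 1 out of 16 → fraction 1/16
Expected count = 1/16 × 720 = 45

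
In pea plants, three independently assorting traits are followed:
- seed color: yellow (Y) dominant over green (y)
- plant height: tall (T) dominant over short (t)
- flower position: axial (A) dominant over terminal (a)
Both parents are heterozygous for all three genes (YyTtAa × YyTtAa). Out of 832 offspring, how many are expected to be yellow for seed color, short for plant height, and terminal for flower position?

Trihybrid cross: YyTtAa × YyTtAa
Each trait segregates independently with a 3:1 phenotypic ratio, so each gene contributes 3/4 (dominant) or 1/4 (recessive).
Target: yellow (seed color), short (plant height), terminal (flower position)
Probability = product of independent per-trait probabilities
= 3/4 × 1/4 × 1/4 = 3/64
Expected count = 3/64 × 832 = 39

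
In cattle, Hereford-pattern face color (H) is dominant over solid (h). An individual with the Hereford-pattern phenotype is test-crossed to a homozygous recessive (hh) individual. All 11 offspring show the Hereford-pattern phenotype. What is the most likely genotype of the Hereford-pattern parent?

Test cross: ? × hh
All offspring are Hereford-pattern.
If the unknown parent were heterozygous (Hh), about half of 11 offspring would be solid; none are. The unknown parent is most likely homozygous dominant (HH).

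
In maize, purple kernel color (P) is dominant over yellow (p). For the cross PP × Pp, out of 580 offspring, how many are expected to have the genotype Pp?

Punnett square for PP × Pp:
Offspring genotypes: 2 PP, 2 Pp
Total offspring: 4
Count with target: 2
Probability: 2/4 = 1/2
Expected count = 1/2 × 580 = 290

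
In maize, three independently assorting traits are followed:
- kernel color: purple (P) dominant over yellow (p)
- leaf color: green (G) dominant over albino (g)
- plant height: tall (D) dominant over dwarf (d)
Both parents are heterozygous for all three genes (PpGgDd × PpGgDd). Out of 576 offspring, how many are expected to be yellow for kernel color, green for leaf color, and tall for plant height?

Trihybrid cross: PpGgDd × PpGgDd
Each trait segregates independently with a 3:1 phenotypic ratio, so each gene contributes 3/4 (dominant) or 1/4 (recessive).
Target: yellow (kernel color), green (leaf color), tall (plant height)
Probability = product of independent per-trait probabilities
= 1/4 × 3/4 × 3/4 = 9/64
Expected count = 9/64 × 576 = 81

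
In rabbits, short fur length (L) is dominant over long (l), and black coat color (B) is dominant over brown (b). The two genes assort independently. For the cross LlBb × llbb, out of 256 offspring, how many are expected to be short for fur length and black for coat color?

Dihybrid cross LlBb × llbb — consider each gene separately:
fur length: Ll × ll → 2 Ll, 2 ll → 2 L_ : 2 ll (out of 4)
coat color: Bb × bb → 2 Bb, 2 bb → 2 B_ : 2 bb (out of 4)
Looking for: short (L_) and black (B_)
P(short) = 2/4, P(black) = 2/4
P(both) = 2/4 × 2/4 = 4/16 = 1/4
Expected count = 1/4 × 256 = 64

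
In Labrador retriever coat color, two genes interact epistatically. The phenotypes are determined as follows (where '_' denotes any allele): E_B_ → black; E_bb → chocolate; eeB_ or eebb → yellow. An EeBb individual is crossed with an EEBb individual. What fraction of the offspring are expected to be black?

Cross: EeBb × EEBb — consider each gene separately:
E gene: Ee × EE → 2 EE, 2 Ee → 4 E_ (out of 4)
B gene: Bb × Bb → 1 BB, 2 Bb, 1 bb → 3 B_ : 1 bb (out of 4)
Genotype classes (out of 4 × 4 = 16): E_B_ = 4×3 = 12; E_bb = 4×1 = 4
Apply the phenotype rules: E_B_ (12) → black; E_bb (4) → chocolate
Phenotype counts (out of 16): 12 black, 4 chocolate
black: 12 out of 16
Probability: 12/16 = 3/4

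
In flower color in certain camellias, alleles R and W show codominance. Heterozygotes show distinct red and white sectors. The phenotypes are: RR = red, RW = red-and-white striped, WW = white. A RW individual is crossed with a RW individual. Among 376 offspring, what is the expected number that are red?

Punnett square for RW × RW:
Offspring genotypes: 1 RR, 2 RW, 1 WW
Phenotype counts: 1 red, 2 red-and-white striped, 1 white
red: 1 out of 4 → fraction 1/4
Expected count = 1/4 × 376 = 94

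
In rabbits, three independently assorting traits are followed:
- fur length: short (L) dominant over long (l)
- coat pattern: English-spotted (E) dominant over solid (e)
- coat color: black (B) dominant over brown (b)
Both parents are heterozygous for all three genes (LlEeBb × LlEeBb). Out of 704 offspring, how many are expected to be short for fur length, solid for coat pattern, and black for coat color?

Trihybrid cross: LlEeBb × LlEeBb
Each trait segregates independently with a 3:1 phenotypic ratio, so each gene contributes 3/4 (dominant) or 1/4 (recessive).
Target: short (fur length), solid (coat pattern), black (coat color)
Probability = product of independent per-trait probabilities
= 3/4 × 1/4 × 3/4 = 9/64
Expected count = 9/64 × 704 = 99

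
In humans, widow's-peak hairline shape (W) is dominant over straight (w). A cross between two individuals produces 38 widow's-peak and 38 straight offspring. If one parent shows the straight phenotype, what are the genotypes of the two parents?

Observed offspring: 38 widow's-peak, 38 straight
The observed ratio simplifies to 1:1. One parent shows straight, so its genotype must be ww. A 1:1 offspring split requires the other parent to be heterozygous (Ww).
Parent genotypes: ww × Ww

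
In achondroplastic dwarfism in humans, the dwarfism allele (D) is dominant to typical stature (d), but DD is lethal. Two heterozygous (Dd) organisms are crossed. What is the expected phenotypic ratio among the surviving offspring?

Cross: Dd × Dd
Punnett square offspring (before lethality): 1 DD, 2 Dd, 1 dd
The DD genotype is lethal (embryos die); surviving offspring: 2 Dd, 1 dd
Ratio: 2 achondroplastic dwarf : 1 typical stature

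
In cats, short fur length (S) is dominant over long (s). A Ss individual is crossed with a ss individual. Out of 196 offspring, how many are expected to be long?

Punnett square for Ss × ss:
Offspring genotypes: 2 Ss, 2 ss
short: 2, long: 2
long: 2 out of 4 → fraction 1/2
Expected count = 1/2 × 196 = 98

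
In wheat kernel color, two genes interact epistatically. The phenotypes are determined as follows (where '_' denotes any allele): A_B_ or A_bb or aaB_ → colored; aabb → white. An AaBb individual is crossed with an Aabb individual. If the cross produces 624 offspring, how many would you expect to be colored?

Cross: AaBb × Aabb — consider each gene separately:
A gene: Aa × Aa → 1 AA, 2 Aa, 1 aa → 3 A_ : 1 aa (out of 4)
B gene: Bb × bb → 2 Bb, 2 bb → 2 B_ : 2 bb (out of 4)
Genotype classes (out of 4 × 4 = 16): A_B_ = 3×2 = 6; A_bb = 3×2 = 6; aaB_ = 1×2 = 2; aabb = 1×2 = 2
Apply the phenotype rules: A_B_ (6) + A_bb (6) + aaB_ (2) → colored; aabb (2) → white
Phenotype counts (out of 16): 14 colored, 2 white
colored: 14 out of 16 → fraction 7/8
Expected count = 7/8 × 624 = 546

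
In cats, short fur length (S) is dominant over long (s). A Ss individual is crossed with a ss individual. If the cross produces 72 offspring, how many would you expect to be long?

Punnett square for Ss × ss:
Offspring genotypes: 2 Ss, 2 ss
short: 2, long: 2
long: 2 out of 4 → fraction 1/2
Expected count = 1/2 × 72 = 36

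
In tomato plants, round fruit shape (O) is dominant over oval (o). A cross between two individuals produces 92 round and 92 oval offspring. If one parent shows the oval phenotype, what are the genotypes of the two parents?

Observed offspring: 92 round, 92 oval
The observed ratio simplifies to 1:1. One parent shows oval, so its genotype must be oo. A 1:1 offspring split requires the other parent to be heterozygous (Oo).
Parent genotypes: oo × Oo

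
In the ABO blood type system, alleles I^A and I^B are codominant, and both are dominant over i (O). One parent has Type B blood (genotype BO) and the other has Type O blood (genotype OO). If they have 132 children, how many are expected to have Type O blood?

Cross: BO × OO
Possible offspring genotypes: 2 BO, 2 OO
Blood type counts: 2 Type B, 2 Type O
Probability of Type O: 2/4 = 1/2
Expected count = 1/2 × 132 = 66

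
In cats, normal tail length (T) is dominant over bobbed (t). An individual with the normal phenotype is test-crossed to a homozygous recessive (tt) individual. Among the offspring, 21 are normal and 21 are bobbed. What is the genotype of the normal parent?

Test cross: ? × tt
Offspring: 21 normal, 21 bobbed — approximately 1:1.
A 1:1 ratio in a test cross indicates the unknown parent is heterozygous (Tt).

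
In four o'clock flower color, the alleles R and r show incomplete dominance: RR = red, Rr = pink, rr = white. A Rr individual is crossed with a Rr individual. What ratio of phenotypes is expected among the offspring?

Punnett square for Rr × Rr:
Offspring genotypes: 1 RR, 2 Rr, 1 rr
Phenotype counts: 1 red, 2 pink, 1 white
Ratio: 1 red : 2 pink : 1 white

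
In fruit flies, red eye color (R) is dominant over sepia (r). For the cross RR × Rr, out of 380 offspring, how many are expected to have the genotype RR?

Punnett square for RR × Rr:
Offspring genotypes: 2 RR, 2 Rr
Total offspring: 4
Count with target: 2
Probability: 2/4 = 1/2
Expected count = 1/2 × 380 = 190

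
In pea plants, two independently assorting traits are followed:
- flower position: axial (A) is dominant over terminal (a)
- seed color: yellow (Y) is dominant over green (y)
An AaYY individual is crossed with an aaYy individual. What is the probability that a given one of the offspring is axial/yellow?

Dihybrid cross AaYY × aaYy — consider each gene separately:
flower position: Aa × aa → 2 Aa, 2 aa → 2 A_ : 2 aa (out of 4)
seed color: YY × Yy → 2 YY, 2 Yy → 4 Y_ (out of 4)
Combine (counts out of 4 × 4 = 16): axial/yellow (A_Y_) = 2×4 = 8; terminal/yellow (aaY_) = 2×4 = 8
Phenotype counts (out of 16): 8 axial/yellow, 8 terminal/yellow
axial/yellow: 8 out of 16
Probability: 8/16 = 1/2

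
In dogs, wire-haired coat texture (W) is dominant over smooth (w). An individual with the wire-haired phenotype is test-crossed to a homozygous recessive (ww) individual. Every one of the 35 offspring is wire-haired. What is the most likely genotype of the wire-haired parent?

Test cross: ? × ww
All offspring are wire-haired.
If the unknown parent were heterozygous (Ww), about half of 35 offspring would be smooth; none are. The unknown parent is most likely homozygous dominant (WW).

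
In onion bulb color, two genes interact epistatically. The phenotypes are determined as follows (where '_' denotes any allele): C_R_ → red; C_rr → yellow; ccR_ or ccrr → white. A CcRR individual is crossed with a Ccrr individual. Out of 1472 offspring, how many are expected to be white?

Cross: CcRR × Ccrr — consider each gene separately:
C gene: Cc × Cc → 1 CC, 2 Cc, 1 cc → 3 C_ : 1 cc (out of 4)
R gene: RR × rr → 4 Rr → 4 R_ (out of 4)
Genotype classes (out of 4 × 4 = 16): C_R_ = 3×4 = 12; ccR_ = 1×4 = 4
Apply the phenotype rules: C_R_ (12) → red; ccR_ (4) → white
Phenotype counts (out of 16): 12 red, 4 white
white: 4 out of 16 → fraction 1/4
Expected count = 1/4 × 1472 = 368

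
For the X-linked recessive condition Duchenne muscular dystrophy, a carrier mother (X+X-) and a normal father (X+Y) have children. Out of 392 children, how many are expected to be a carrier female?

Cross: X+X- × X+Y
Offspring: 1 X+X+, 1 X+Y, 1 X+X-, 1 X-Y
Probability of a carrier female: 1/4
Expected count = 1/4 × 392 = 98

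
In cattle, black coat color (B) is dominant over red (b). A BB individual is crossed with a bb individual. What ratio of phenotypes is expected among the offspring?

Punnett square for BB × bb:
Offspring genotypes: 4 Bb
black: 4, red: 0
Ratio: all black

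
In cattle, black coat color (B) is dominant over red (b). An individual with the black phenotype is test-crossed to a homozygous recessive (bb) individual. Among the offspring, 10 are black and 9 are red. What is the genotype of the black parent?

Test cross: ? × bb
Offspring: 10 black, 9 red — approximately 1:1.
A 1:1 ratio in a test cross indicates the unknown parent is heterozygous (Bb).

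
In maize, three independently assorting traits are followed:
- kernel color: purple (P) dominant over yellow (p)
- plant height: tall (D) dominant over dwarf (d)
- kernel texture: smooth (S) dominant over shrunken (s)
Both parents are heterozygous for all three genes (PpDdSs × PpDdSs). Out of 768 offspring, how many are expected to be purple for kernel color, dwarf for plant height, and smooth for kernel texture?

Trihybrid cross: PpDdSs × PpDdSs
Each trait segregates independently with a 3:1 phenotypic ratio, so each gene contributes 3/4 (dominant) or 1/4 (recessive).
Target: purple (kernel color), dwarf (plant height), smooth (kernel texture)
Probability = product of independent per-trait probabilities
= 3/4 × 1/4 × 3/4 = 9/64
Expected count = 9/64 × 768 = 108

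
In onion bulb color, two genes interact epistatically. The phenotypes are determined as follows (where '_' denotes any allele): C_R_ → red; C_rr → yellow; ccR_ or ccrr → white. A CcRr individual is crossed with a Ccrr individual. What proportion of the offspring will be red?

Cross: CcRr × Ccrr — consider each gene separately:
C gene: Cc × Cc → 1 CC, 2 Cc, 1 cc → 3 C_ : 1 cc (out of 4)
R gene: Rr × rr → 2 Rr, 2 rr → 2 R_ : 2 rr (out of 4)
Genotype classes (out of 4 × 4 = 16): C_R_ = 3×2 = 6; C_rr = 3×2 = 6; ccR_ = 1×2 = 2; ccrr = 1×2 = 2
Apply the phenotype rules: C_R_ (6) → red; C_rr (6) → yellow; ccR_ (2) + ccrr (2) → white
Phenotype counts (out of 16): 6 red, 6 yellow, 4 white
red: 6 out of 16
Probability: 6/16 = 3/8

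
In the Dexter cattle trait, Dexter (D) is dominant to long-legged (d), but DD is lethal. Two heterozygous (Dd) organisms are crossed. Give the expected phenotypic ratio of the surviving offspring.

Cross: Dd × Dd
Punnett square offspring (before lethality): 1 DD, 2 Dd, 1 dd
The DD genotype is lethal (embryos die); surviving offspring: 2 Dd, 1 dd
Ratio: 2 Dexter (short-legged) : 1 long-legged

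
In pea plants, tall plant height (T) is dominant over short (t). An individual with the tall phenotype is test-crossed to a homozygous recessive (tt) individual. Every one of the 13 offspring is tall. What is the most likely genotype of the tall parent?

Test cross: ? × tt
All offspring are tall.
If the unknown parent were heterozygous (Tt), about half of 13 offspring would be short; none are. The unknown parent is most likely homozygous dominant (TT).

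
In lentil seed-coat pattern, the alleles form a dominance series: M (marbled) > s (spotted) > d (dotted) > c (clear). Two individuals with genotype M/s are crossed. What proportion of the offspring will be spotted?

Cross: M/s × M/s
Allele dominance: M > s > d > c
Offspring genotypes: 1 M/M, 2 M/s, 1 s/s
Phenotype counts: 3 marbled, 1 spotted
spotted: 1 out of 4
Probability: 1/4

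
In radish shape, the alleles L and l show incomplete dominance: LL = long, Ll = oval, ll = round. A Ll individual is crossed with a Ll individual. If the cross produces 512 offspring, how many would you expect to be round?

Punnett square for Ll × Ll:
Offspring genotypes: 1 LL, 2 Ll, 1 ll
Phenotype counts: 1 long, 2 oval, 1 round
round: 1 out of 4 → fraction 1/4
Expected count = 1/4 × 512 = 128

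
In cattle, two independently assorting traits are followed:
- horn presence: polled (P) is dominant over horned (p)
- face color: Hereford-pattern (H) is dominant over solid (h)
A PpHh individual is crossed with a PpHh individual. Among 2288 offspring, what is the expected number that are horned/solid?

Dihybrid cross PpHh × PpHh — consider each gene separately:
horn presence: Pp × Pp → 1 PP, 2 Pp, 1 pp → 3 P_ : 1 pp (out of 4)
face color: Hh × Hh → 1 HH, 2 Hh, 1 hh → 3 H_ : 1 hh (out of 4)
Combine (counts out of 4 × 4 = 16): polled/Hereford-pattern (P_H_) = 3×3 = 9; polled/solid (P_hh) = 3×1 = 3; horned/Hereford-pattern (ppH_) = 1×3 = 3; horned/solid (pphh) = 1×1 = 1
Phenotype counts (out of 16): 9 polled/Hereford-pattern, 3 polled/solid, 3 horned/Hereford-pattern, 1 horned/solid
horned/solid: 1 out of 16 → fraction 1/16
Expected count = 1/16 × 2288 = 143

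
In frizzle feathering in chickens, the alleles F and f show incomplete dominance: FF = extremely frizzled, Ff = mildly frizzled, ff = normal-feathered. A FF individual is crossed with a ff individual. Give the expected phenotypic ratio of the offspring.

Punnett square for FF × ff:
Offspring genotypes: 4 Ff
Phenotype counts: 4 mildly frizzled
Ratio: all mildly frizzled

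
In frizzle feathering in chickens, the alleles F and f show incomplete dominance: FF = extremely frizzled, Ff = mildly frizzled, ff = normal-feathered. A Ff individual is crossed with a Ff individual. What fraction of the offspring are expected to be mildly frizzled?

Punnett square for Ff × Ff:
Offspring genotypes: 1 FF, 2 Ff, 1 ff
Phenotype counts: 1 extremely frizzled, 2 mildly frizzled, 1 normal-feathered
mildly frizzled: 2 out of 4
Probability: 2/4 = 1/2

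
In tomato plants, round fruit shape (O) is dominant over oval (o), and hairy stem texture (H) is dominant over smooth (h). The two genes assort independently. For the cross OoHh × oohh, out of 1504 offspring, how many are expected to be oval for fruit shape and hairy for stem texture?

Dihybrid cross OoHh × oohh — consider each gene separately:
fruit shape: Oo × oo → 2 Oo, 2 oo → 2 O_ : 2 oo (out of 4)
stem texture: Hh × hh → 2 Hh, 2 hh → 2 H_ : 2 hh (out of 4)
Looking for: oval (oo) and hairy (H_)
P(oval) = 2/4, P(hairy) = 2/4
P(both) = 2/4 × 2/4 = 4/16 = 1/4
Expected count = 1/4 × 1504 = 376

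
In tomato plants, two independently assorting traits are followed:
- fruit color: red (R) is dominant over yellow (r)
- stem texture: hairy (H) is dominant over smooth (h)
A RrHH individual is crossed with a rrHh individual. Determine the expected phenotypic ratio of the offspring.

Dihybrid cross RrHH × rrHh — consider each gene separately:
fruit color: Rr × rr → 2 Rr, 2 rr → 2 R_ : 2 rr (out of 4)
stem texture: HH × Hh → 2 HH, 2 Hh → 4 H_ (out of 4)
Combine (counts out of 4 × 4 = 16): red/hairy (R_H_) = 2×4 = 8; yellow/hairy (rrH_) = 2×4 = 8
Phenotype counts (out of 16): 8 red/hairy, 8 yellow/hairy
Ratio: 1 red/hairy : 1 yellow/hairy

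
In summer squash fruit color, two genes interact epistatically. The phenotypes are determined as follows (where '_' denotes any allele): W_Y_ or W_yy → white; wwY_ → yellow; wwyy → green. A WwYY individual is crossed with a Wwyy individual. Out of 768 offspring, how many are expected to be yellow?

Cross: WwYY × Wwyy — consider each gene separately:
W gene: Ww × Ww → 1 WW, 2 Ww, 1 ww → 3 W_ : 1 ww (out of 4)
Y gene: YY × yy → 4 Yy → 4 Y_ (out of 4)
Genotype classes (out of 4 × 4 = 16): W_Y_ = 3×4 = 12; wwY_ = 1×4 = 4
Apply the phenotype rules: W_Y_ (12) → white; wwY_ (4) → yellow
Phenotype counts (out of 16): 12 white, 4 yellow
yellow: 4 out of 16 → fraction 1/4
Expected count = 1/4 × 768 = 192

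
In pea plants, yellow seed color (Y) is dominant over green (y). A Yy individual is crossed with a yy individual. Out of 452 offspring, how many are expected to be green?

Punnett square for Yy × yy:
Offspring genotypes: 2 Yy, 2 yy
yellow: 2, green: 2
green: 2 out of 4 → fraction 1/2
Expected count = 1/2 × 452 = 226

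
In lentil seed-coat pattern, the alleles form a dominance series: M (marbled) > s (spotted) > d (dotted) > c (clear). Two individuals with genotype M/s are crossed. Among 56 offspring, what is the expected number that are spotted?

Cross: M/s × M/s
Allele dominance: M > s > d > c
Offspring genotypes: 1 M/M, 2 M/s, 1 s/s
Phenotype counts: 3 marbled, 1 spotted
spotted: 1 out of 4 → fraction 1/4
Expected count = 1/4 × 56 = 14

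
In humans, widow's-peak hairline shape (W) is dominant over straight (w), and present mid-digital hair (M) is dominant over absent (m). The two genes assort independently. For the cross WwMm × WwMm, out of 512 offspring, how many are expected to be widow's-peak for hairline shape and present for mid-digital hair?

Dihybrid cross WwMm × WwMm — consider each gene separately:
hairline shape: Ww × Ww → 1 WW, 2 Ww, 1 ww → 3 W_ : 1 ww (out of 4)
mid-digital hair: Mm × Mm → 1 MM, 2 Mm, 1 mm → 3 M_ : 1 mm (out of 4)
Looking for: widow's-peak (W_) and present (M_)
P(widow's-peak) = 3/4, P(present) = 3/4
P(both) = 3/4 × 3/4 = 9/16
Expected count = 9/16 × 512 = 288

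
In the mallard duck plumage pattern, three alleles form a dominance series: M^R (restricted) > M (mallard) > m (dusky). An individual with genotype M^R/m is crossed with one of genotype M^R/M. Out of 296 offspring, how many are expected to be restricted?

Cross: M^R/m × M^R/M
Allele dominance: M^R > M > m
Offspring genotypes: 1 M^R/M^R, 1 M^R/M, 1 M^R/m, 1 M/m
Phenotype counts: 3 restricted, 1 mallard
restricted: 3 out of 4 → fraction 3/4
Expected count = 3/4 × 296 = 222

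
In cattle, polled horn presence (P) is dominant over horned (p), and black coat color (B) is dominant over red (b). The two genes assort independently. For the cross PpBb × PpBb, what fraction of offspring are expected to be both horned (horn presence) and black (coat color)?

Dihybrid cross PpBb × PpBb — consider each gene separately:
horn presence: Pp × Pp → 1 PP, 2 Pp, 1 pp → 3 P_ : 1 pp (out of 4)
coat color: Bb × Bb → 1 BB, 2 Bb, 1 bb → 3 B_ : 1 bb (out of 4)
Looking for: horned (pp) and black (B_)
P(horned) = 1/4, P(black) = 3/4
P(both) = 1/4 × 3/4 = 3/16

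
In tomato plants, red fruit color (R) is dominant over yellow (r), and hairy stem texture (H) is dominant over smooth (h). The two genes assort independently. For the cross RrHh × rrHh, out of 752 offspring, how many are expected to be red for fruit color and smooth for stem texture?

Dihybrid cross RrHh × rrHh — consider each gene separately:
fruit color: Rr × rr → 2 Rr, 2 rr → 2 R_ : 2 rr (out of 4)
stem texture: Hh × Hh → 1 HH, 2 Hh, 1 hh → 3 H_ : 1 hh (out of 4)
Looking for: red (R_) and smooth (hh)
P(red) = 2/4, P(smooth) = 1/4
P(both) = 2/4 × 1/4 = 2/16 = 1/8
Expected count = 1/8 × 752 = 94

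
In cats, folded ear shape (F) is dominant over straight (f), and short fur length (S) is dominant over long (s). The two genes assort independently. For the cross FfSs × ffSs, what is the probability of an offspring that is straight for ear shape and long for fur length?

Dihybrid cross FfSs × ffSs — consider each gene separately:
ear shape: Ff × ff → 2 Ff, 2 ff → 2 F_ : 2 ff (out of 4)
fur length: Ss × Ss → 1 SS, 2 Ss, 1 ss → 3 S_ : 1 ss (out of 4)
Looking for: straight (ff) and long (ss)
P(straight) = 2/4, P(long) = 1/4
P(both) = 2/4 × 1/4 = 2/16 = 1/8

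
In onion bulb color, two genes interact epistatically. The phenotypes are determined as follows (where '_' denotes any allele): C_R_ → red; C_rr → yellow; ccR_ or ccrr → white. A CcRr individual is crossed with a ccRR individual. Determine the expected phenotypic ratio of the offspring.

Cross: CcRr × ccRR — consider each gene separately:
C gene: Cc × cc → 2 Cc, 2 cc → 2 C_ : 2 cc (out of 4)
R gene: Rr × RR → 2 RR, 2 Rr → 4 R_ (out of 4)
Genotype classes (out of 4 × 4 = 16): C_R_ = 2×4 = 8; ccR_ = 2×4 = 8
Apply the phenotype rules: C_R_ (8) → red; ccR_ (8) → white
Phenotype counts (out of 16): 8 red, 8 white
Ratio: 1 red : 1 white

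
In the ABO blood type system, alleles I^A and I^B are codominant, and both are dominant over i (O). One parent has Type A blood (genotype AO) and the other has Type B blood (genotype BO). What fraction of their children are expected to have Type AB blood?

Cross: AO × BO
Possible offspring genotypes: 1 AB, 1 AO, 1 BO, 1 OO
Blood type counts: 1 Type AB, 1 Type A, 1 Type B, 1 Type O
Probability of Type AB: 1/4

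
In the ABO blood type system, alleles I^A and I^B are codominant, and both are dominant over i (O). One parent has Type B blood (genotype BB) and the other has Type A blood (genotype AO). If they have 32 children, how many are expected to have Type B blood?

Cross: BB × AO
Possible offspring genotypes: 2 AB, 2 BO
Blood type counts: 2 Type AB, 2 Type B
Probability of Type B: 2/4 = 1/2
Expected count = 1/2 × 32 = 16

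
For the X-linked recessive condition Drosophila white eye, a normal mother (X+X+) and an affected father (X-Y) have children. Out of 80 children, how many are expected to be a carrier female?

Cross: X+X+ × X-Y
Offspring: 2 X+X-, 2 X+Y
Probability of a carrier female: 2/4 = 1/2
Expected count = 1/2 × 80 = 40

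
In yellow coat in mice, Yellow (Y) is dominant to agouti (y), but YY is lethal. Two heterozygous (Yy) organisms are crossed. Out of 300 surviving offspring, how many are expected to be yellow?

Cross: Yy × Yy
Punnett square offspring (before lethality): 1 YY, 2 Yy, 1 yy
The YY genotype is lethal (embryos die); surviving offspring: 2 Yy, 1 yy
yellow: 2 out of 3 → fraction 2/3
Expected count = 2/3 × 300 = 200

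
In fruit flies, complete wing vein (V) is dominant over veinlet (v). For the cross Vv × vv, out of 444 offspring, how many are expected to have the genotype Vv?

Punnett square for Vv × vv:
Offspring genotypes: 2 Vv, 2 vv
Total offspring: 4
Count with target: 2
Probability: 2/4 = 1/2
Expected count = 1/2 × 444 = 222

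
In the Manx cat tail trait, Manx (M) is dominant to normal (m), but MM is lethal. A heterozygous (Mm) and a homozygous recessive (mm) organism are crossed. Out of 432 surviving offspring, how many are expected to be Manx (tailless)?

Cross: Mm × mm
Punnett square offspring (before lethality): 2 Mm, 2 mm
No MM offspring are produced in this cross.
Manx (tailless): 2 out of 4 → fraction 1/2
Expected count = 1/2 × 432 = 216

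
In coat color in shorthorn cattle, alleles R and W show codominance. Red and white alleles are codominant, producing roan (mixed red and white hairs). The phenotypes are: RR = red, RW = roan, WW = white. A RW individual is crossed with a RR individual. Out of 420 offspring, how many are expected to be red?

Punnett square for RW × RR:
Offspring genotypes: 2 RR, 2 RW
Phenotype counts: 2 red, 2 roan
red: 2 out of 4 → fraction 1/2
Expected count = 1/2 × 420 = 210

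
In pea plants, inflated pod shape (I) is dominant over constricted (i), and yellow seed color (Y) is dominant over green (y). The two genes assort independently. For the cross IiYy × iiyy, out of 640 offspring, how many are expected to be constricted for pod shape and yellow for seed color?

Dihybrid cross IiYy × iiyy — consider each gene separately:
pod shape: Ii × ii → 2 Ii, 2 ii → 2 I_ : 2 ii (out of 4)
seed color: Yy × yy → 2 Yy, 2 yy → 2 Y_ : 2 yy (out of 4)
Looking for: constricted (ii) and yellow (Y_)
P(constricted) = 2/4, P(yellow) = 2/4
P(both) = 2/4 × 2/4 = 4/16 = 1/4
Expected count = 1/4 × 640 = 160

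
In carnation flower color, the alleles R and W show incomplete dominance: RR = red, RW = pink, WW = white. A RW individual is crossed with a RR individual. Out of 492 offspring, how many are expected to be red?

Punnett square for RW × RR:
Offspring genotypes: 2 RR, 2 RW
Phenotype counts: 2 red, 2 pink
red: 2 out of 4 → fraction 1/2
Expected count = 1/2 × 492 = 246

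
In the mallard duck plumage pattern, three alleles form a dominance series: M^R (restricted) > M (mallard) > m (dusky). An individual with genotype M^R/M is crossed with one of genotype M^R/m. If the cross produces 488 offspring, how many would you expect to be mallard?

Cross: M^R/M × M^R/m
Allele dominance: M^R > M > m
Offspring genotypes: 1 M^R/M^R, 1 M^R/m, 1 M^R/M, 1 M/m
Phenotype counts: 3 restricted, 1 mallard
mallard: 1 out of 4 → fraction 1/4
Expected count = 1/4 × 488 = 122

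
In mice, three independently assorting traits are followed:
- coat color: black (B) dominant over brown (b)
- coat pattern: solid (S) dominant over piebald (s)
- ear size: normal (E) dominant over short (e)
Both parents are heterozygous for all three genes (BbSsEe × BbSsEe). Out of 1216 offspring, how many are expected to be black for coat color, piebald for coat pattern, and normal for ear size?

Trihybrid cross: BbSsEe × BbSsEe
Each trait segregates independently with a 3:1 phenotypic ratio, so each gene contributes 3/4 (dominant) or 1/4 (recessive).
Target: black (coat color), piebald (coat pattern), normal (ear size)
Probability = product of independent per-trait probabilities
= 3/4 × 1/4 × 3/4 = 9/64
Expected count = 9/64 × 1216 = 171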